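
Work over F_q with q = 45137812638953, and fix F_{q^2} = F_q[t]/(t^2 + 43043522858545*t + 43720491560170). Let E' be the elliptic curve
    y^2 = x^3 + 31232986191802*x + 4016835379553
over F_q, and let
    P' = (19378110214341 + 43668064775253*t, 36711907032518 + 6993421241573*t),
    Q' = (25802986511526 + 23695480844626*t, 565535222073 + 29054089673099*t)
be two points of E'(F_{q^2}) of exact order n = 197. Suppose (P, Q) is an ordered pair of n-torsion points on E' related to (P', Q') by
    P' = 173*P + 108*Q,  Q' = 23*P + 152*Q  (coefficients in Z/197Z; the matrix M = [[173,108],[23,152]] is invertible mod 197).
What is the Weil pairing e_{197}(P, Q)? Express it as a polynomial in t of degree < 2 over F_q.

e_{197} is bilinear + alternating on E[197], so e_{197}(173*P + 108*Q, 23*P + 152*Q) = e_{197}(P,Q)^(173*152-108*23).
Inverting 172 mod 197: 63. Thus e_{197}(P,Q) = e(P',Q')^{63}.
Build f_{197,P'} and f_{197,Q'} via the 8-bit ladder of 197=11000101_2; evaluate at shifted divisors; quotient in F_{45137812638953^2}.
The quotient is 11898445785009 + 6574812887542*t.
Hence e(P,Q) = 4939299709970 + 22533195384782*t in F_{45137812638953^2}^*.

4939299709970 + 22533195384782*t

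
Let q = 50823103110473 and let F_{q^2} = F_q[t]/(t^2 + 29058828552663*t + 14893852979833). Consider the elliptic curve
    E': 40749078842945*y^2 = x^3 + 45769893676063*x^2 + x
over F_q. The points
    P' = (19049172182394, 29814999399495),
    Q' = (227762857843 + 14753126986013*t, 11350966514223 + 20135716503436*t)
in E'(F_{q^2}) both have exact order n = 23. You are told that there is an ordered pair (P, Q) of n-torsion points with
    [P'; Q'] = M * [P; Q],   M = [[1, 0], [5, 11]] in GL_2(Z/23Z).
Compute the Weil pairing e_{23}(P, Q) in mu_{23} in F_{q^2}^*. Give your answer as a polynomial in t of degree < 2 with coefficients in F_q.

10691764883258 + 21705422223654*t

The 23-Weil pairing on E[23] over F_{50823103110473} is alternating-bilinear: e_{23}(P',Q') = e_{23}(P,Q)^det(M).
det M = 1*11 - 0*5 = 11 = 11 (mod 23); 11^{-1} = 21 (mod 23).
(x,y)|->(14149836422113x+28034347899509,14149836422113y) sends E' to y^2=x^3+13452468490847*x+25673752807745.
5-bit Miller (10111) on E'/F_{50823103110473} with a'=13452468490847, b'=25673752807745: accumulate tangent/chord ratios at Q'+S and P'+S'.
e_{23}(P',Q') = 12231086654191 + 12965625564771*t.
Thus e_{23}(P,Q) = 10691764883258 + 21705422223654*t.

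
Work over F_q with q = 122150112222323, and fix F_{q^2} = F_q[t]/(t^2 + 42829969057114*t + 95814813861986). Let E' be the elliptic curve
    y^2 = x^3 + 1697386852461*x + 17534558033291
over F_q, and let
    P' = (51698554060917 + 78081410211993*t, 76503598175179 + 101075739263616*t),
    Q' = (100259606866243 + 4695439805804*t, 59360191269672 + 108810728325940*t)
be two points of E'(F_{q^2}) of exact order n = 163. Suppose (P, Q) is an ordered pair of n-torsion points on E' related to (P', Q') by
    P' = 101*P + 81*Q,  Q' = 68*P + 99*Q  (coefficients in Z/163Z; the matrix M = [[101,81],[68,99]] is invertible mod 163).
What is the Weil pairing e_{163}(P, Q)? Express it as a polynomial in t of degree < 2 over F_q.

Under M = [[101,81],[68,99]] in GL_2(Z/163), e_{163}(P',Q') = e_{163}(P,Q)^(101*99-81*68 mod 163).
det(M) mod 163 = 90; its inverse in (Z/163)^* is 96 (check: 90*96 mod 163 = 1).
Miller loop for e_{163} over F_{122150112222323^2}: bits of 163 = 10100011; 7 double steps + 3 add steps, l/v at each.
Result: e(P',Q') = 24329938686527 + 116657528683763*t.
(24329938686527 + 116657528683763*t)^{96} mod (122150112222323,f) = 99314893890764 + 42077407626224*t.

99314893890764 + 42077407626224*t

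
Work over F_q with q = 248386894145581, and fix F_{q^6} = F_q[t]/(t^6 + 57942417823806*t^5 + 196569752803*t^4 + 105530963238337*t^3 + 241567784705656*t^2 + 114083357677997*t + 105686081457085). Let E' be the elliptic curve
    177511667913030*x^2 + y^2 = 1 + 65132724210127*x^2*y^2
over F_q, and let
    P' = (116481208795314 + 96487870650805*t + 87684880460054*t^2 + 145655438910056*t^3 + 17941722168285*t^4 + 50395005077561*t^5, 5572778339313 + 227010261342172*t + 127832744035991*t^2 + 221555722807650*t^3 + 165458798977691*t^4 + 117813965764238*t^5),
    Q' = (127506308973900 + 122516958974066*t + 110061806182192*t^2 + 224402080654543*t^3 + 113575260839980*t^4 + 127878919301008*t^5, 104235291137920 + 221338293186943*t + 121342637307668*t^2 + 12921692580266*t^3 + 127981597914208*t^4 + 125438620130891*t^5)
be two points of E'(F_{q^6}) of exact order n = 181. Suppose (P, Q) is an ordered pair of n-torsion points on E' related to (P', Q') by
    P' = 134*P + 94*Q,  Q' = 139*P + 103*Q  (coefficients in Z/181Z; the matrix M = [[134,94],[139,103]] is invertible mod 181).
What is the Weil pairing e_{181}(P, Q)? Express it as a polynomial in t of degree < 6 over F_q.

91199377807484 + 171087082017921*t + 27609013470300*t^2 + 24875158534328*t^3 + 18373911724378*t^4 + 229985565733172*t^5

Since e_{181}(P,P)=e_{181}(Q,Q)=1 and e_{181}(Q,P)=e_{181}(P,Q)^{-1}, expanding e_{181}(134*P + 94*Q,139*P + 103*Q) leaves e(P,Q)^det(M).
Hence e(P,Q) = e(P',Q')^{166} where 166 = 12^{-1} mod 181.
Edwards->Montgomery: u=(1+y)/(1-y), v=u/x -> 32914805151697v^2=u^3+155528982333966u^2+u; then x_W=90191459462121u+247429810475177: y^2=x^3+61502521994494.
Double-and-add over 10110101: 8-1 doublings, 5-1 additions; each step l_{T,T}/v_{2T} or l_{T,P'}/v at Q'+S for random S.
The quotient is 47140638908854 + 40711415094452*t + 172247098395358*t^2 + 14956160054794*t^3 + 93889632847330*t^4 + 63222584556146*t^5.
(47140638908854 + 40711415094452*t + 172247098395358*t^2 + 14956160054794*t^3 + 93889632847330*t^4 + 63222584556146*t^5)^{166} mod (248386894145581,f) = 91199377807484 + 171087082017921*t + 27609013470300*t^2 + 24875158534328*t^3 + 18373911724378*t^4 + 229985565733172*t^5.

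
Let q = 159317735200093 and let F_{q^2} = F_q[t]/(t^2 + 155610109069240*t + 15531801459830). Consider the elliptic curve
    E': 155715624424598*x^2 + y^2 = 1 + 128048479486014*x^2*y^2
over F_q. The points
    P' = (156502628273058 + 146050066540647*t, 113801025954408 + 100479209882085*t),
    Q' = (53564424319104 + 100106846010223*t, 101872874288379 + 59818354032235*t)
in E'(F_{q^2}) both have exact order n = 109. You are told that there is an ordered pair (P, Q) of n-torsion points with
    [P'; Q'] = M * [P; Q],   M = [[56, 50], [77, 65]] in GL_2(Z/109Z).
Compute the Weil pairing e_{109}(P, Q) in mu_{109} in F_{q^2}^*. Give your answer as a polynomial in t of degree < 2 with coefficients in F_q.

150166626429235 + 116202387173816*t

Since e_{109}(P,P)=e_{109}(Q,Q)=1 and e_{109}(Q,P)=e_{109}(P,Q)^{-1}, expanding e_{109}(56*P + 50*Q,77*P + 65*Q) leaves e(P,Q)^det(M).
det M = 56*65 - 50*77 = -210 = 8 (mod 109); 8^{-1} = 41 (mod 109).
Edwards->Montgomery: u=(1+y)/(1-y), v=u/x -> 107042331872661v^2=u^3+127873068331171u^2+u; then x_W=6916786234646u+153505840785164: y^2=x^3+102260631510333*x+13052743461306.
n = 109 = (1101101)_2 (7 bits, wt 5); accumulate f_{109,P'}(Q'+S)/f_{109,P'}(S) along the 6-step ladder.
Result: e(P',Q') = 89019145309699 + 127355354150200*t.
Finally e_{109}(P,Q) = 150166626429235 + 116202387173816*t.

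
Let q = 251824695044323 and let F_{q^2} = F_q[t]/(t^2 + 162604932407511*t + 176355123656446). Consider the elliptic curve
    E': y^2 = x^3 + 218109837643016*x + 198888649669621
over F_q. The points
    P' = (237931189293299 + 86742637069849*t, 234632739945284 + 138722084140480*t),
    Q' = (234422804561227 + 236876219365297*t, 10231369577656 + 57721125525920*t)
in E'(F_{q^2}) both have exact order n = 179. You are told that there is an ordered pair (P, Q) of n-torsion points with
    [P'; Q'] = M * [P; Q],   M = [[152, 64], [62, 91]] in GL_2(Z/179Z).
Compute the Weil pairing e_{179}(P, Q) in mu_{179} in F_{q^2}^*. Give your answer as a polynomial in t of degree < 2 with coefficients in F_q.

204177462481029 + 53578556554536*t

Under M = [[152,64],[62,91]] in GL_2(Z/179), e_{179}(P',Q') = e_{179}(P,Q)^(152*91-64*62 mod 179).
Hence e(P,Q) = e(P',Q')^{66} where 66 = 19^{-1} mod 179.
Miller loop for e_{179} over F_{251824695044323^2}: bits of 179 = 10110011; 7 double steps + 4 add steps, l/v at each.
Result: e(P',Q') = 117940965517854 + 42118358060938*t.
Finally e_{179}(P,Q) = 204177462481029 + 53578556554536*t.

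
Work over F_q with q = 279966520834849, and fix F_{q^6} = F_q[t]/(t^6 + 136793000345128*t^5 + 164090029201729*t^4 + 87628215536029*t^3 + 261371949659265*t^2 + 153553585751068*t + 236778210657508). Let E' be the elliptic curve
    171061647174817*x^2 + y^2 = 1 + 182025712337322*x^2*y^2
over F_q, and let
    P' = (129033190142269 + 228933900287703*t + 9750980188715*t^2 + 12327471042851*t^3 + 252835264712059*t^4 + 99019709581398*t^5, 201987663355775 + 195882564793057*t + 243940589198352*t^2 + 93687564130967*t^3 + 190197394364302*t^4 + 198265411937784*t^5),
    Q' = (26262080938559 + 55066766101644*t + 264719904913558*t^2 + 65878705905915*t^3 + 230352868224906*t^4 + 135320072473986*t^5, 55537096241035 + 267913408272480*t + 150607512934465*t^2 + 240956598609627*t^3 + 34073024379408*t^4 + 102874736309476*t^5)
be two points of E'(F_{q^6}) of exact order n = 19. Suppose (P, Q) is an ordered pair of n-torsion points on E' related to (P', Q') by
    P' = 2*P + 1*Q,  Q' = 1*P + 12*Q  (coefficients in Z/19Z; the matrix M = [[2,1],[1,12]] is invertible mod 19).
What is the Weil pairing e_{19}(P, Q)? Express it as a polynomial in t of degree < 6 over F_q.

142203455751295 + 5106386611219*t + 63856082758767*t^2 + 76837948819703*t^3 + 194085099903969*t^4 + 104124221596034*t^5

Alternating bilinearity on E[19] (values in mu_{19} in F_{279966520834849^6}) gives e(P',Q') = e(P,Q)^det(M).
Inverting 4 mod 19: 5. Thus e_{19}(P,Q) = e(P',Q')^{5}.
Edwards->Montgomery: u=(1+y)/(1-y), v=u/x -> 118789284881891v^2=u^3+216084494060046u^2+u; then x_W=67250613918086u+12186806446215: y^2=x^3+200051227017256*x+228986546649037.
n = 19 = (10011)_2 (5 bits, wt 3); accumulate f_{19,P'}(Q'+S)/f_{19,P'}(S) along the 4-step ladder.
Result: e(P',Q') = 50090279773810 + 65743348681332*t + 200610079639623*t^2 + 187594439687527*t^3 + 99034038309794*t^4 + 10052861588055*t^5.
Finally e_{19}(P,Q) = 142203455751295 + 5106386611219*t + 63856082758767*t^2 + 76837948819703*t^3 + 194085099903969*t^4 + 104124221596034*t^5.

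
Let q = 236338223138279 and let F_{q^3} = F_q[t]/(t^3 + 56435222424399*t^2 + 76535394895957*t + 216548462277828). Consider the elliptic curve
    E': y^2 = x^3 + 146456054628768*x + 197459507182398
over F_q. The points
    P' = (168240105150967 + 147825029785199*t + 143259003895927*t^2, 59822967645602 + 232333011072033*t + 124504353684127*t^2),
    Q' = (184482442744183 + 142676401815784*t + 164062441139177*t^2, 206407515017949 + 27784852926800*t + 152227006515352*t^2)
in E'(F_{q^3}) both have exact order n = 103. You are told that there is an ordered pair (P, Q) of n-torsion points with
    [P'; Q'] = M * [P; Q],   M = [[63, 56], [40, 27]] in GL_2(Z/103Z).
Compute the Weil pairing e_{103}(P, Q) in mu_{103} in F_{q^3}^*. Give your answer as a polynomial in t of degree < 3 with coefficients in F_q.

Since e_{103}(P,P)=e_{103}(Q,Q)=1 and e_{103}(Q,P)=e_{103}(P,Q)^{-1}, expanding e_{103}(63*P + 56*Q,40*P + 27*Q) leaves e(P,Q)^det(M).
Inverting 79 mod 103: 30. Thus e_{103}(P,Q) = e(P',Q')^{30}.
7-bit Miller (1100111) on E'/F_{236338223138279} with a'=146456054628768, b'=197459507182398: accumulate tangent/chord ratios at Q'+S and P'+S'.
Result: e(P',Q') = 92110686966504 + 19545852407489*t + 152663155156068*t^2.
Finally e_{103}(P,Q) = 42481296698594 + 212513366796146*t + 95970872912801*t^2.

42481296698594 + 212513366796146*t + 95970872912801*t^2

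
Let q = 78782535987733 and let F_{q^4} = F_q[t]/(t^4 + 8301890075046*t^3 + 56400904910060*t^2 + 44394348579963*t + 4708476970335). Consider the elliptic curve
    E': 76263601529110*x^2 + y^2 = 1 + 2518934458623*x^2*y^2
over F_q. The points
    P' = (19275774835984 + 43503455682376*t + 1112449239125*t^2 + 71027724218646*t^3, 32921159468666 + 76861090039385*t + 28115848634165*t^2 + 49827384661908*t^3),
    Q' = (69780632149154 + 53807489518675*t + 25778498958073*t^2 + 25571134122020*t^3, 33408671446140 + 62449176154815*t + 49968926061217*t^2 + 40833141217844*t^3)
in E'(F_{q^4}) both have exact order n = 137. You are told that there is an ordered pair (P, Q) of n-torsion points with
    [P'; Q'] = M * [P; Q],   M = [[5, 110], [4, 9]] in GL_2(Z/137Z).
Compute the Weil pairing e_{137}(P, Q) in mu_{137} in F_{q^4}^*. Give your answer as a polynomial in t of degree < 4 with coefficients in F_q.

Under M = [[5,110],[4,9]] in GL_2(Z/137), e_{137}(P',Q') = e_{137}(P,Q)^(5*9-110*4 mod 137).
det(M) mod 137 = 16; its inverse in (Z/137)^* is 60 (check: 16*60 mod 137 = 1).
Map (x,y)_Ed via u=(1+y)/(1-y), v=(1+y)/((1-y)x) to Montgomery A=0,B=60174215986177; then to (a',b')=(33218985130635,0).
Run Miller on y^2=x^3+33218985130635*x over F_{78782535987733}: ladder 10001001 (8 bits); e = f_P(D_Q)/f_Q(D_P).
f_P(D_Q)/f_Q(D_P) = 31643540468959 + 16242169622597*t + 57903714259798*t^2 + 66262609403819*t^3.
(31643540468959 + 16242169622597*t + 57903714259798*t^2 + 66262609403819*t^3)^{60} mod (78782535987733,f) = 49594196374725 + 60458021809780*t + 77715956642179*t^2 + 130809824481*t^3.

49594196374725 + 60458021809780*t + 77715956642179*t^2 + 130809824481*t^3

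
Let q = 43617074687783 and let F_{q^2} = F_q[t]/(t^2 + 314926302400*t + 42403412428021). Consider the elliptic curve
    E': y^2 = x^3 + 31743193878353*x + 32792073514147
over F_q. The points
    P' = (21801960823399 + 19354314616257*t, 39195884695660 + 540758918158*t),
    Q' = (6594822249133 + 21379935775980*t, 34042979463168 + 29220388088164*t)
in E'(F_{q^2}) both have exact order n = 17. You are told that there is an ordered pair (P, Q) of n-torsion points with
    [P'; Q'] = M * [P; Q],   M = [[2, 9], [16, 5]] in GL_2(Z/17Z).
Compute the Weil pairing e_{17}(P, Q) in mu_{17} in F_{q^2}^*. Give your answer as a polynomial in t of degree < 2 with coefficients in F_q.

32183235346166 + 18360629284908*t

Alternating bilinearity on E[17] (values in mu_{17} in F_{43617074687783^2}) gives e(P',Q') = e(P,Q)^det(M).
2*5 - 9*16 = -134; reduced mod 17: det = 2, inverse 9.
5-bit Miller (10001) on E'/F_{43617074687783} with a'=31743193878353, b'=32792073514147: accumulate tangent/chord ratios at Q'+S and P'+S'.
Miller gives e_{17}(P',Q') = 41597117485539 + 4505202566024*t in F_{43617074687783^2}.
Finally e_{17}(P,Q) = 32183235346166 + 18360629284908*t.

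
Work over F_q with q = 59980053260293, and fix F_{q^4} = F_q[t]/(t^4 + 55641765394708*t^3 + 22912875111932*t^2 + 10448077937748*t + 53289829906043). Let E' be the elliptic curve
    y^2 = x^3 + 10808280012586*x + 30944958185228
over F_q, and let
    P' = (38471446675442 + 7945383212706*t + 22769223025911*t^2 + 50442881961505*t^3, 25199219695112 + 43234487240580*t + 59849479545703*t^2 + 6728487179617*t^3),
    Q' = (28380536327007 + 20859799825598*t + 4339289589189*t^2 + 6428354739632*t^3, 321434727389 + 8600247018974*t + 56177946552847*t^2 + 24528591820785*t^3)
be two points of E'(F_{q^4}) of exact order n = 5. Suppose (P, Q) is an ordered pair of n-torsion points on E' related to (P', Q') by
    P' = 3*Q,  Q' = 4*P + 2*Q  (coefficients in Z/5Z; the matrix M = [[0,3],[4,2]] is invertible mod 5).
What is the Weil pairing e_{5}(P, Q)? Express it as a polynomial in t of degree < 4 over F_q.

Alternating bilinearity on E[5] (values in mu_{5} in F_{59980053260293^4}) gives e(P',Q') = e(P,Q)^det(M).
det(M) mod 5 = 3; its inverse in (Z/5)^* is 2 (check: 3*2 mod 5 = 1).
Run Miller on y^2=x^3+10808280012586*x+30944958185228 over F_{59980053260293}: ladder 101 (3 bits); e = f_P(D_Q)/f_Q(D_P).
So e_{5}(P',Q') = 31282589717502 + 19643279291147*t + 35013753604660*t^2 + 53149817247573*t^3.
Finally e_{5}(P,Q) = 21879405181697 + 43649287075656*t + 14635306281560*t^2 + 15038653438947*t^3.

21879405181697 + 43649287075656*t + 14635306281560*t^2 + 15038653438947*t^3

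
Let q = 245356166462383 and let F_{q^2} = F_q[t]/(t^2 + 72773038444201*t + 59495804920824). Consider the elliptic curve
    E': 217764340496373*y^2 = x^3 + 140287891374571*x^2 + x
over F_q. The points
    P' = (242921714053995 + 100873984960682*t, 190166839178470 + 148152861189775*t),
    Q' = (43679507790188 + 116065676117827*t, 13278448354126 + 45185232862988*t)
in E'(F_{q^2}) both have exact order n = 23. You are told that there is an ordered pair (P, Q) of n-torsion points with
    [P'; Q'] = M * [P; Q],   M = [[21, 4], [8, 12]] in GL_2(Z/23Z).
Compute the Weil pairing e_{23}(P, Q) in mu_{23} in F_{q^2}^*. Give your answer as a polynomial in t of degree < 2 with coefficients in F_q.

Since e_{23}(P,P)=e_{23}(Q,Q)=1 and e_{23}(Q,P)=e_{23}(P,Q)^{-1}, expanding e_{23}(21*P + 4*Q,8*P + 12*Q) leaves e(P,Q)^det(M).
So e_{23}(P,Q) = e_{23}(P',Q')^{16}, since 13*16 = 1 mod 23.
(x,y)|->(70282759052094x+153926442903888,70282759052094y) sends E' to y^2=x^3+183540023177334*x+105025013048218.
Double-and-add over 10111: 5-1 doublings, 4-1 additions; each step l_{T,T}/v_{2T} or l_{T,P'}/v at Q'+S for random S.
So e_{23}(P',Q') = 117516111022791 + 236328601431915*t.
Thus e_{23}(P,Q) = 24673743160621 + 27333910324224*t.

24673743160621 + 27333910324224*t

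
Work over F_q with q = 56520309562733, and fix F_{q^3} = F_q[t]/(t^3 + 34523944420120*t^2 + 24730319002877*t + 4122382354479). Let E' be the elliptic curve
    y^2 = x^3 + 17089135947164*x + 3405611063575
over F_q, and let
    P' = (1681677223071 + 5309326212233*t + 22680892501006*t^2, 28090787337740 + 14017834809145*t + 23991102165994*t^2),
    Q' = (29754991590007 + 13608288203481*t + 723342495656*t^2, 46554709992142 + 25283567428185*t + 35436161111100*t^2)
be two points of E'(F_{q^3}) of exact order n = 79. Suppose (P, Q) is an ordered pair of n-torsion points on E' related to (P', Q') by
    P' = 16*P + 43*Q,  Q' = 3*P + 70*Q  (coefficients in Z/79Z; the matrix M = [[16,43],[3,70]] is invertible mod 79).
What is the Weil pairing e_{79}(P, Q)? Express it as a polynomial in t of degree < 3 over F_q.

Under M = [[16,43],[3,70]] in GL_2(Z/79), e_{79}(P',Q') = e_{79}(P,Q)^(16*70-43*3 mod 79).
Hence e(P,Q) = e(P',Q')^{68} where 68 = 43^{-1} mod 79.
Build f_{79,P'} and f_{79,Q'} via the 7-bit ladder of 79=1001111_2; evaluate at shifted divisors; quotient in F_{56520309562733^3}.
f_P(D_Q)/f_Q(D_P) = 22801196594927 + 33960537132446*t + 25427907739824*t^2.
Thus e_{79}(P,Q) = 2297948370914 + 38623561607981*t + 43923904305891*t^2.

2297948370914 + 38623561607981*t + 43923904305891*t^2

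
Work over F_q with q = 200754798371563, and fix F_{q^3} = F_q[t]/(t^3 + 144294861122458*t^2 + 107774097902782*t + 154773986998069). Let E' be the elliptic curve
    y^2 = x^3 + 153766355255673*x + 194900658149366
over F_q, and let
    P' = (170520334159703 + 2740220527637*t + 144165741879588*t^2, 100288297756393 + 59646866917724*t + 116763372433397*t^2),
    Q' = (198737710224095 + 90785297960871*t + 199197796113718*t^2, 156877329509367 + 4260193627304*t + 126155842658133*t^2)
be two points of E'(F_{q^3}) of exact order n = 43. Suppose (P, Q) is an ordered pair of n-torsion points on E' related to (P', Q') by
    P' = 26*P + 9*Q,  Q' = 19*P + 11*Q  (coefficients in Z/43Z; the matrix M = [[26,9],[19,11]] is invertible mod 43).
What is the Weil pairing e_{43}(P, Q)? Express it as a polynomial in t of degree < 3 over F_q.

15564182996115 + 31864797269356*t + 96742915602768*t^2

e_{43}(aP+bQ,cP+dQ) = e_{43}(P,Q)^(ad-bc); with (a,b,c,d)=(26,9,19,11) this gives the det-43 law.
Inverting 29 mod 43: 3. Thus e_{43}(P,Q) = e(P',Q')^{3}.
n = 43 = (101011)_2 (6 bits, wt 4); accumulate f_{43,P'}(Q'+S)/f_{43,P'}(S) along the 5-step ladder.
Miller gives e_{43}(P',Q') = 146489471586088 + 5055598652886*t + 125889256197200*t^2 in F_{200754798371563^3}.
(146489471586088 + 5055598652886*t + 125889256197200*t^2)^{3} mod (200754798371563,f) = 15564182996115 + 31864797269356*t + 96742915602768*t^2.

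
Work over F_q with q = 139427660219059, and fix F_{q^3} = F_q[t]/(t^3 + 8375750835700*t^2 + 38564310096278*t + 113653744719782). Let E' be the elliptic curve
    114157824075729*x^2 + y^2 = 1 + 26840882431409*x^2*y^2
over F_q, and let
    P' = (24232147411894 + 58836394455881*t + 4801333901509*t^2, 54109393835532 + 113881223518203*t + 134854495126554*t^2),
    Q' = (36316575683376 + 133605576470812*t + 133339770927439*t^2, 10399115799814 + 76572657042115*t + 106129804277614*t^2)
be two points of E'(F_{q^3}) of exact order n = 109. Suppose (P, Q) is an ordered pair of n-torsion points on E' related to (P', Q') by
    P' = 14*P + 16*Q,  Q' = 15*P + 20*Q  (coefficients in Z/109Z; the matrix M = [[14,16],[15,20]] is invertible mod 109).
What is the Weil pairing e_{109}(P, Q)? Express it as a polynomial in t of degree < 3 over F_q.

e_{109}(aP+bQ,cP+dQ) = e_{109}(P,Q)^(ad-bc); with (a,b,c,d)=(14,16,15,20) this gives the det-109 law.
Hence e(P,Q) = e(P',Q')^{30} where 30 = 40^{-1} mod 109.
Edwards->Montgomery: u=(1+y)/(1-y), v=u/x -> 70976404853680v^2=u^3+53167617962924u^2+u; then x_W=21829235411080u+116451557897229: y^2=x^3+25740957951707*x+88457382541168.
Run Miller on y^2=x^3+25740957951707*x+88457382541168 over F_{139427660219059}: ladder 1101101 (7 bits); e = f_P(D_Q)/f_Q(D_P).
So e_{109}(P',Q') = 137253333740435 + 95834005592330*t + 74974429459972*t^2.
Raise to 30: e(P,Q) = 131118002222951 + 52896805377424*t + 117538163586309*t^2 in mu_{109}.

131118002222951 + 52896805377424*t + 117538163586309*t^2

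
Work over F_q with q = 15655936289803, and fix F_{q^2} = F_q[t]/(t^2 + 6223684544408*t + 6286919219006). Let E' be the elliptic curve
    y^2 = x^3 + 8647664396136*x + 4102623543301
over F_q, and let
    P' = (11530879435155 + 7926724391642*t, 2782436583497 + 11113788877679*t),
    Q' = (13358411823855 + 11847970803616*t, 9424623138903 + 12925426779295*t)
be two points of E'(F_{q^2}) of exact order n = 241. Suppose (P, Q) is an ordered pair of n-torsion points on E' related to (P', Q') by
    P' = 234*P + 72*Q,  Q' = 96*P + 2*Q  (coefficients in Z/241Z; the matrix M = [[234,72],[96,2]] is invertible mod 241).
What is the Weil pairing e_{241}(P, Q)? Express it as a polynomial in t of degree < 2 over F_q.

4286145358576 + 8474441745274*t

The 241-Weil pairing on E[241] over F_{15655936289803} is alternating-bilinear: e_{241}(P',Q') = e_{241}(P,Q)^det(M).
234*2 - 72*96 = -6444; reduced mod 241: det = 63, inverse 88.
n = 241 = (11110001)_2 (8 bits, wt 5); accumulate f_{241,P'}(Q'+S)/f_{241,P'}(S) along the 7-step ladder.
Miller gives e_{241}(P',Q') = 3424215878048 + 7318262547256*t in F_{15655936289803^2}.
Hence e(P,Q) = 4286145358576 + 8474441745274*t in F_{15655936289803^2}^*.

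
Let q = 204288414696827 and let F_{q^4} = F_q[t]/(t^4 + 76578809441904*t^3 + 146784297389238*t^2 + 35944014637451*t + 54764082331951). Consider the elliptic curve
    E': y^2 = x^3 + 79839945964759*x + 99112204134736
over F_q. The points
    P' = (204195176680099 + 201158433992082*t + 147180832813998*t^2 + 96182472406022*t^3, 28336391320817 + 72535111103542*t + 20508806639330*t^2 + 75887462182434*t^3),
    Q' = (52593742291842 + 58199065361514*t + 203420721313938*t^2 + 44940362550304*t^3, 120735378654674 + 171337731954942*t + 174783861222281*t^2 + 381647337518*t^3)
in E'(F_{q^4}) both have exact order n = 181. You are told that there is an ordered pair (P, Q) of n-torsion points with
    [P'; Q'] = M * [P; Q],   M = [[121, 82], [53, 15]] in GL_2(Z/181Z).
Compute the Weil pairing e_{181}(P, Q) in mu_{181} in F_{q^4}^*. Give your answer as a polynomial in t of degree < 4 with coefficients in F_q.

36207533214195 + 203183175690783*t + 165422912791295*t^2 + 106870008969701*t^3

The 181-Weil pairing on E[181] over F_{204288414696827} is alternating-bilinear: e_{181}(P',Q') = e_{181}(P,Q)^det(M).
Hence e(P,Q) = e(P',Q')^{121} where 121 = 3^{-1} mod 181.
8-bit Miller (10110101) on E'/F_{204288414696827} with a'=79839945964759, b'=99112204134736: accumulate tangent/chord ratios at Q'+S and P'+S'.
So e_{181}(P',Q') = 121336268844773 + 172750197994415*t + 143882677564620*t^2 + 58678733279833*t^3.
Hence e(P,Q) = 36207533214195 + 203183175690783*t + 165422912791295*t^2 + 106870008969701*t^3 in F_{204288414696827^4}^*.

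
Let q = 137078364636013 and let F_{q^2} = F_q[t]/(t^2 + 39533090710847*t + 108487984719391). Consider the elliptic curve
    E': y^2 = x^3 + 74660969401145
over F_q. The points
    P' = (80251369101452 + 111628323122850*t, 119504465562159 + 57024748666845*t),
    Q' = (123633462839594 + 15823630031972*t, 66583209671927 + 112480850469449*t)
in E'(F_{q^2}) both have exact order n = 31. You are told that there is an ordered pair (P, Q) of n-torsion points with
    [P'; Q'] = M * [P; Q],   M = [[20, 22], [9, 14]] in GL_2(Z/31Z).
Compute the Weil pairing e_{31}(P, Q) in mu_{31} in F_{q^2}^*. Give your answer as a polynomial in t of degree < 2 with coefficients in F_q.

9796389669574 + 105334621062397*t

The 31-Weil pairing on E[31] over F_{137078364636013} is alternating-bilinear: e_{31}(P',Q') = e_{31}(P,Q)^det(M).
Inverting 20 mod 31: 14. Thus e_{31}(P,Q) = e(P',Q')^{14}.
5-bit Miller (11111) on E'/F_{137078364636013} with a'=0, b'=74660969401145: accumulate tangent/chord ratios at Q'+S and P'+S'.
So e_{31}(P',Q') = 57213911809704 + 128612408204587*t.
Finally e_{31}(P,Q) = 9796389669574 + 105334621062397*t.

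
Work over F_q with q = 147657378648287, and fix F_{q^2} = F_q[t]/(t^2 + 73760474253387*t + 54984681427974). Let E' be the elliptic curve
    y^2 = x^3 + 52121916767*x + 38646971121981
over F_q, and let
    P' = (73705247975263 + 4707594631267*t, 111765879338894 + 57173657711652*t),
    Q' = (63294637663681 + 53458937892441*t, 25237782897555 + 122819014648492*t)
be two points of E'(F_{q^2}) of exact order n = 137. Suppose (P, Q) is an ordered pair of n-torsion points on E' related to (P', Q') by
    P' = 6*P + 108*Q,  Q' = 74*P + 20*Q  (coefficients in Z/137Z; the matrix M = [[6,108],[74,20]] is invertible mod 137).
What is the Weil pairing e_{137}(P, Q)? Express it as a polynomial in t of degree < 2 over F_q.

e_{137} is bilinear + alternating on E[137], so e_{137}(6*P + 108*Q, 74*P + 20*Q) = e_{137}(P,Q)^(6*20-108*74).
6*20 - 108*74 = -7872; reduced mod 137: det = 74, inverse 50.
n = 137 = (10001001)_2 (8 bits, wt 3); accumulate f_{137,P'}(Q'+S)/f_{137,P'}(S) along the 7-step ladder.
e_{137}(P',Q') = 905246810146 + 91807147563394*t.
e_{137}(P,Q) = (905246810146 + 91807147563394*t)^{50} = 94750200826710 + 117858141703907*t.

94750200826710 + 117858141703907*t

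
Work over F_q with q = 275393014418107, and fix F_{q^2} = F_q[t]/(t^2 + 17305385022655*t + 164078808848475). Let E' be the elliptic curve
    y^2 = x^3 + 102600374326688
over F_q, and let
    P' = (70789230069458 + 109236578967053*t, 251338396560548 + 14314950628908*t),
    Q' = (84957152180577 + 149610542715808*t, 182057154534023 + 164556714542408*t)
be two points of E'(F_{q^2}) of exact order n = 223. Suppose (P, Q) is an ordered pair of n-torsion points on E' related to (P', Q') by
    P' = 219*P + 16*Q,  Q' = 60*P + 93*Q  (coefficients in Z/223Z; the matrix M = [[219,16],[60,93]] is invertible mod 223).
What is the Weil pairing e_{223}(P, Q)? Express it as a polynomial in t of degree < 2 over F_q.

Since e_{223}(P,P)=e_{223}(Q,Q)=1 and e_{223}(Q,P)=e_{223}(P,Q)^{-1}, expanding e_{223}(219*P + 16*Q,60*P + 93*Q) leaves e(P,Q)^det(M).
So e_{223}(P,Q) = e_{223}(P',Q')^{186}, since 6*186 = 1 mod 223.
8-bit Miller (11011111) on E'/F_{275393014418107} with a'=0, b'=102600374326688: accumulate tangent/chord ratios at Q'+S and P'+S'.
So e_{223}(P',Q') = 180078343916909 + 268452019171103*t.
Hence e(P,Q) = 180586294309442 + 121692502350495*t in F_{275393014418107^2}^*.

180586294309442 + 121692502350495*t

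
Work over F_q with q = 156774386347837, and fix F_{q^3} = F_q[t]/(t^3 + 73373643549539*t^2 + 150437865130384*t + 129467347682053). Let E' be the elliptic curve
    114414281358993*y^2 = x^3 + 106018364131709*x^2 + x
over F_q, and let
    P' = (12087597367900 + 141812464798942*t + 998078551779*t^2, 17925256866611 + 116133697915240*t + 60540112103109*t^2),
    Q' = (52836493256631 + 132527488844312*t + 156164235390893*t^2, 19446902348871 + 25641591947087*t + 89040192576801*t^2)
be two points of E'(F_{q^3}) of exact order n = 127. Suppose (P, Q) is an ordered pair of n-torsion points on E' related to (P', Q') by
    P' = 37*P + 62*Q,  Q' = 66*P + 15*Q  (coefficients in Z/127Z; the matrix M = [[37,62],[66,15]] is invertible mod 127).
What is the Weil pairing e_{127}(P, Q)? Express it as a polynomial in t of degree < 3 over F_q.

e_{127}(aP+bQ,cP+dQ) = e_{127}(P,Q)^(ad-bc); with (a,b,c,d)=(37,62,66,15) this gives the det-127 law.
Inverting 19 mod 127: 107. Thus e_{127}(P,Q) = e(P',Q')^{107}.
Undo Montgomery via alpha=102261094255126, beta=73766956502447: (a',b')=(0,28612511846186) over F_{156774386347837}.
n = 127 = (1111111)_2 (7 bits, wt 7); accumulate f_{127,P'}(Q'+S)/f_{127,P'}(S) along the 6-step ladder.
Result: e(P',Q') = 90683562690286 + 141053224653398*t + 67911506030044*t^2.
Thus e_{127}(P,Q) = 150507220038287 + 73214359547100*t + 16670693277970*t^2.

150507220038287 + 73214359547100*t + 16670693277970*t^2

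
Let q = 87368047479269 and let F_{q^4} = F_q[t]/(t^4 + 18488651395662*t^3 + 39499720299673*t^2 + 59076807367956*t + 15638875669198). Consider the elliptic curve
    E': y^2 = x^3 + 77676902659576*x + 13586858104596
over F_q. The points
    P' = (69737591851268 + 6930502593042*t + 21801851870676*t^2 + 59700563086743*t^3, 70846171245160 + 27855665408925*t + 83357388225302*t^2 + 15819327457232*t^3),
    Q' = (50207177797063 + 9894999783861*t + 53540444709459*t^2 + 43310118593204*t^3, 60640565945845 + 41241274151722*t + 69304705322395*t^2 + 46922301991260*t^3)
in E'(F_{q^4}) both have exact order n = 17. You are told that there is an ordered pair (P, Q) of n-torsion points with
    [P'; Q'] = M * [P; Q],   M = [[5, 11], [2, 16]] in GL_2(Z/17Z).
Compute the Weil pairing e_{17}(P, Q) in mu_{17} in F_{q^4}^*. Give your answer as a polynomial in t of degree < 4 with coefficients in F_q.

77894615523540 + 60916251142269*t + 51393917860070*t^2 + 5052801645176*t^3

e_{17} is bilinear + alternating on E[17], so e_{17}(5*P + 11*Q, 2*P + 16*Q) = e_{17}(P,Q)^(5*16-11*2).
5*16 - 11*2 = 58; reduced mod 17: det = 7, inverse 5.
Run Miller on y^2=x^3+77676902659576*x+13586858104596 over F_{87368047479269}: ladder 10001 (5 bits); e = f_P(D_Q)/f_Q(D_P).
Miller gives e_{17}(P',Q') = 70991897805032 + 18305646169699*t + 34216545592351*t^2 + 35603478380643*t^3 in F_{87368047479269^4}.
Finally e_{17}(P,Q) = 77894615523540 + 60916251142269*t + 51393917860070*t^2 + 5052801645176*t^3.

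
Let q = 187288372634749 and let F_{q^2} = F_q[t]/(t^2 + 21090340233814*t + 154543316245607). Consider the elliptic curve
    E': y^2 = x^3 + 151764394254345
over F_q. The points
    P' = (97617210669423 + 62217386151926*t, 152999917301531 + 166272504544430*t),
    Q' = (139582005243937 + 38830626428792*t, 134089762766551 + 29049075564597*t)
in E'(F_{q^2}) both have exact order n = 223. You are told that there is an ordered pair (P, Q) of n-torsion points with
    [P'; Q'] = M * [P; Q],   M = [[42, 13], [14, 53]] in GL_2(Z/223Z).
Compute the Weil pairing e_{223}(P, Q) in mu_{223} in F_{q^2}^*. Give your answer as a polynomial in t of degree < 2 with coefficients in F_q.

62712060227322 + 74791332348479*t

Since e_{223}(P,P)=e_{223}(Q,Q)=1 and e_{223}(Q,P)=e_{223}(P,Q)^{-1}, expanding e_{223}(42*P + 13*Q,14*P + 53*Q) leaves e(P,Q)^det(M).
So e_{223}(P,Q) = e_{223}(P',Q')^{217}, since 37*217 = 1 mod 223.
Double-and-add over 11011111: 8-1 doublings, 7-1 additions; each step l_{T,T}/v_{2T} or l_{T,P'}/v at Q'+S for random S.
Result: e(P',Q') = 174408152209511 + 11807850181570*t.
Thus e_{223}(P,Q) = 62712060227322 + 74791332348479*t.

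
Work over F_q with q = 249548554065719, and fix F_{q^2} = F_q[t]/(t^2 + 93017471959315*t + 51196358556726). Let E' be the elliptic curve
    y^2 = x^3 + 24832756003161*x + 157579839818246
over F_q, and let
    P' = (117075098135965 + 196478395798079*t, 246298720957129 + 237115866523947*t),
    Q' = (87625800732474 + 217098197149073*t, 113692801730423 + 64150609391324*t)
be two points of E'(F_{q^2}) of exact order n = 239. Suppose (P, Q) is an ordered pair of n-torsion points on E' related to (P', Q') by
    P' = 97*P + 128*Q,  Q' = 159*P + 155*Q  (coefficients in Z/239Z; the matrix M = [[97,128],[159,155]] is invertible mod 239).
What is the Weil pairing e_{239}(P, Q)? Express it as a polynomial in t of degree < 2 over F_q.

240357985925340 + 146234998432454*t

Since e_{239}(P,P)=e_{239}(Q,Q)=1 and e_{239}(Q,P)=e_{239}(P,Q)^{-1}, expanding e_{239}(97*P + 128*Q,159*P + 155*Q) leaves e(P,Q)^det(M).
So e_{239}(P,Q) = e_{239}(P',Q')^{81}, since 180*81 = 1 mod 239.
Build f_{239,P'} and f_{239,Q'} via the 8-bit ladder of 239=11101111_2; evaluate at shifted divisors; quotient in F_{249548554065719^2}.
Result: e(P',Q') = 128105438776112 + 118212649736883*t.
Thus e_{239}(P,Q) = 240357985925340 + 146234998432454*t.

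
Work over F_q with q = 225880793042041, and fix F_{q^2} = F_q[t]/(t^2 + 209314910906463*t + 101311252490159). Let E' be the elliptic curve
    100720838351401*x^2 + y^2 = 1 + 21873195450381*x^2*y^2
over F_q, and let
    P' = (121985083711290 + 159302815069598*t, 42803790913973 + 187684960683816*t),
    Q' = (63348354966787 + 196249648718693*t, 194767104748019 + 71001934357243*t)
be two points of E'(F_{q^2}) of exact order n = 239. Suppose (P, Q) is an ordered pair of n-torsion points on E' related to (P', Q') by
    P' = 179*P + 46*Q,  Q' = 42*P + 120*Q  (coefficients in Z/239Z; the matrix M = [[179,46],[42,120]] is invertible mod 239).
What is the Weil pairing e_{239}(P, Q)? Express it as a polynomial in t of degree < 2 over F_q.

20892076720566 + 204458908096100*t

Since e_{239}(P,P)=e_{239}(Q,Q)=1 and e_{239}(Q,P)=e_{239}(P,Q)^{-1}, expanding e_{239}(179*P + 46*Q,42*P + 120*Q) leaves e(P,Q)^det(M).
det(M) mod 239 = 189; its inverse in (Z/239)^* is 43 (check: 189*43 mod 239 = 1).
Map (x,y)_Ed via u=(1+y)/(1-y), v=(1+y)/((1-y)x) to Montgomery A=111848531628079,B=67317430493989; then to (a',b')=(138505241582240,103650857618244).
Run Miller on y^2=x^3+138505241582240*x+103650857618244 over F_{225880793042041}: ladder 11101111 (8 bits); e = f_P(D_Q)/f_Q(D_P).
Miller gives e_{239}(P',Q') = 200960257273893 + 24015672828678*t in F_{225880793042041^2}.
Thus e_{239}(P,Q) = 20892076720566 + 204458908096100*t.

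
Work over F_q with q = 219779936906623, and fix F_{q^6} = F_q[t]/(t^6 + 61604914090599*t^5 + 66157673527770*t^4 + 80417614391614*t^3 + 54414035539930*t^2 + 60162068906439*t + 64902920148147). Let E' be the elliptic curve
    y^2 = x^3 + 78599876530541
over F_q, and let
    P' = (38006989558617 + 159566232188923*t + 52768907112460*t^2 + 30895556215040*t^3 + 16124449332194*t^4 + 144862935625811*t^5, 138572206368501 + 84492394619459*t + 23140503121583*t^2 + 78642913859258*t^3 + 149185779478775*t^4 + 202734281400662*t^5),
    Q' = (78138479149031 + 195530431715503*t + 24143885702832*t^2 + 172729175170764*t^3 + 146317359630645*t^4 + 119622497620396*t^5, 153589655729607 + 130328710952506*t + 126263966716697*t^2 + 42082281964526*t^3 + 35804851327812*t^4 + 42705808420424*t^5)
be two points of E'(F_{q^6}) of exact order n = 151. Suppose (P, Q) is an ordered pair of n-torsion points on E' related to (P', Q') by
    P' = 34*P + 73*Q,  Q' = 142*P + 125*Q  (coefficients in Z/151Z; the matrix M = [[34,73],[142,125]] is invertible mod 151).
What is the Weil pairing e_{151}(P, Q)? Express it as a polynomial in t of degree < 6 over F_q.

Under M = [[34,73],[142,125]] in GL_2(Z/151), e_{151}(P',Q') = e_{151}(P,Q)^(34*125-73*142 mod 151).
det M = 34*125 - 73*142 = -6116 = 75 (mod 151); 75^{-1} = 149 (mod 151).
Build f_{151,P'} and f_{151,Q'} via the 8-bit ladder of 151=10010111_2; evaluate at shifted divisors; quotient in F_{219779936906623^6}.
So e_{151}(P',Q') = 72145369721557 + 11976944330015*t + 2919808710828*t^2 + 163153689012828*t^3 + 217836653691544*t^4 + 206991643424109*t^5.
e_{151}(P,Q) = (72145369721557 + 11976944330015*t + 2919808710828*t^2 + 163153689012828*t^3 + 217836653691544*t^4 + 206991643424109*t^5)^{149} = 36839420126894 + 176986464970446*t + 183747008992181*t^2 + 18302921548819*t^3 + 57452593604690*t^4 + 8434201858787*t^5.

36839420126894 + 176986464970446*t + 183747008992181*t^2 + 18302921548819*t^3 + 57452593604690*t^4 + 8434201858787*t^5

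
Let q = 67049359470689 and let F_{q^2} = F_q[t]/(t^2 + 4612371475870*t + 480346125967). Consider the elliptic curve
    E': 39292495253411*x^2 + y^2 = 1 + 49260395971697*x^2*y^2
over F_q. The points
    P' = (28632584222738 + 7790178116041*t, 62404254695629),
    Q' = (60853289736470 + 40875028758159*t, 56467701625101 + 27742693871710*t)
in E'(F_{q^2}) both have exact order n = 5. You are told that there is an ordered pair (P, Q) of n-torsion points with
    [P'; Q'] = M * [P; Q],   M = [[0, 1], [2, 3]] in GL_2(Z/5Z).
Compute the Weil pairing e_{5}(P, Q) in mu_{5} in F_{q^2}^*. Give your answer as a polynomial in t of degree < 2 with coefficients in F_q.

Since e_{5}(P,P)=e_{5}(Q,Q)=1 and e_{5}(Q,P)=e_{5}(P,Q)^{-1}, expanding e_{5}(1*Q,2*P + 3*Q) leaves e(P,Q)^det(M).
det M = 0*3 - 1*2 = -2 = 3 (mod 5); 3^{-1} = 2 (mod 5).
Map (x,y)_Ed via u=(1+y)/(1-y), v=(1+y)/((1-y)x) to Montgomery A=16759791093652,B=15600028830942; then to (a',b')=(13232305517963,0).
Build f_{5,P'} and f_{5,Q'} via the 3-bit ladder of 5=101_2; evaluate at shifted divisors; quotient in F_{67049359470689^2}.
Miller gives e_{5}(P',Q') = 25776922363111 + 63310689520691*t in F_{67049359470689^2}.
Finally e_{5}(P,Q) = 64223337848845 + 24926625497162*t.

64223337848845 + 24926625497162*t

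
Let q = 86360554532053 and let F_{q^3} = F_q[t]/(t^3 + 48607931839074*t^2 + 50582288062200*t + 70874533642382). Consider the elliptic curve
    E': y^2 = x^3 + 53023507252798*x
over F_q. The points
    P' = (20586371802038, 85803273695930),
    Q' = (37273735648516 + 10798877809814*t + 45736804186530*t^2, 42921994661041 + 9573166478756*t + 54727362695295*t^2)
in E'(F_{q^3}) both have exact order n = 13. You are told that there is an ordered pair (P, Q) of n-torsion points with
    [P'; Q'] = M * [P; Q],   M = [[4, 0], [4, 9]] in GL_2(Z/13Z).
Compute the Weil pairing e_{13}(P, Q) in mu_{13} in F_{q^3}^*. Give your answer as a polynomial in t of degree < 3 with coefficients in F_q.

e_{13} is bilinear + alternating on E[13], so e_{13}(4*P, 4*P + 9*Q) = e_{13}(P,Q)^(4*9-0*4).
det(M) mod 13 = 10; its inverse in (Z/13)^* is 4 (check: 10*4 mod 13 = 1).
4-bit Miller (1101) on E'/F_{86360554532053} with a'=53023507252798, b'=0: accumulate tangent/chord ratios at Q'+S and P'+S'.
Miller gives e_{13}(P',Q') = 28231971482766 + 24995043296335*t + 70836690380933*t^2 in F_{86360554532053^3}.
Hence e(P,Q) = 22779094947790 + 80526656778083*t + 13765778219596*t^2 in F_{86360554532053^3}^*.

22779094947790 + 80526656778083*t + 13765778219596*t^2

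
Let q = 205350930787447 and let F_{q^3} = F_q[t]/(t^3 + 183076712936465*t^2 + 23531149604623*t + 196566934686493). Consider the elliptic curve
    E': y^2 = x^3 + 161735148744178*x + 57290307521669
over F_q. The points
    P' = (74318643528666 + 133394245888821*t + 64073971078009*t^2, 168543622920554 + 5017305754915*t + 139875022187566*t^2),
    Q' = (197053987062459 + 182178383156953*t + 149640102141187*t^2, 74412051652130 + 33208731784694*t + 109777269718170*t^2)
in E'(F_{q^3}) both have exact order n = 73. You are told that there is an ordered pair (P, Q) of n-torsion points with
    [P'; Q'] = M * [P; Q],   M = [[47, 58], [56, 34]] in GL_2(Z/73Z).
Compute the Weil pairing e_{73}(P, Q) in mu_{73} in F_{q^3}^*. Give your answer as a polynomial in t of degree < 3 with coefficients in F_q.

98456838515437 + 32980920672347*t + 48069449458152*t^2

The 73-Weil pairing on E[73] over F_{205350930787447} is alternating-bilinear: e_{73}(P',Q') = e_{73}(P,Q)^det(M).
47*34 - 58*56 = -1650; reduced mod 73: det = 29, inverse 68.
Double-and-add over 1001001: 7-1 doublings, 3-1 additions; each step l_{T,T}/v_{2T} or l_{T,P'}/v at Q'+S for random S.
f_P(D_Q)/f_Q(D_P) = 197106576594336 + 24231825622921*t + 198697813631544*t^2.
Raise to 68: e(P,Q) = 98456838515437 + 32980920672347*t + 48069449458152*t^2 in mu_{73}.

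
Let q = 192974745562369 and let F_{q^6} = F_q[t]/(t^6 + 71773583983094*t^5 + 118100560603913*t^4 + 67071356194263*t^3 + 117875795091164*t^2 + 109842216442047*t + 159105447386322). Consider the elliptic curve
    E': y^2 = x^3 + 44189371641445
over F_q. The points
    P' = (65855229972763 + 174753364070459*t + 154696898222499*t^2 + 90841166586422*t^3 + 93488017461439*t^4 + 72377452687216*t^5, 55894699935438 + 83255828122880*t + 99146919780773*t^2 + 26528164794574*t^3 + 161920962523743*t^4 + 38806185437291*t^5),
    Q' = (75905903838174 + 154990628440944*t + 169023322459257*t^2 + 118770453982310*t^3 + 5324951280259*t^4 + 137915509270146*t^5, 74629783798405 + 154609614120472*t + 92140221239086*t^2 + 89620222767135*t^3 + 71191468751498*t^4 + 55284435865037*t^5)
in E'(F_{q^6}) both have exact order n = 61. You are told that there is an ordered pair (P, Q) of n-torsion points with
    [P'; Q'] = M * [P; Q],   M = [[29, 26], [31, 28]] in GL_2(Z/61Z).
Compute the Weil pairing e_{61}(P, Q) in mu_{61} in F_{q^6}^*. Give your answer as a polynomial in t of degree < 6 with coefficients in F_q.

2494450256771 + 57170094351324*t + 158144960121903*t^2 + 152812812464768*t^3 + 171168804855503*t^4 + 142081347355715*t^5

e_{61} is bilinear + alternating on E[61], so e_{61}(29*P + 26*Q, 31*P + 28*Q) = e_{61}(P,Q)^(29*28-26*31).
det(M) mod 61 = 6; its inverse in (Z/61)^* is 51 (check: 6*51 mod 61 = 1).
Miller loop for e_{61} over F_{192974745562369^6}: bits of 61 = 111101; 5 double steps + 4 add steps, l/v at each.
Result: e(P',Q') = 125359731537599 + 149746321782723*t + 4078279417338*t^2 + 102699705075152*t^3 + 179559106376169*t^4 + 121145248377547*t^5.
(125359731537599 + 149746321782723*t + 4078279417338*t^2 + 102699705075152*t^3 + 179559106376169*t^4 + 121145248377547*t^5)^{51} mod (192974745562369,f) = 2494450256771 + 57170094351324*t + 158144960121903*t^2 + 152812812464768*t^3 + 171168804855503*t^4 + 142081347355715*t^5.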